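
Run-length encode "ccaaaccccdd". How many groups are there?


Input: ccaaaccccdd
Scanning for consecutive runs:
  Group 1: 'c' x 2 (positions 0-1)
  Group 2: 'a' x 3 (positions 2-4)
  Group 3: 'c' x 4 (positions 5-8)
  Group 4: 'd' x 2 (positions 9-10)
Total groups: 4

4


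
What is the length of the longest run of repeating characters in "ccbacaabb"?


Input: "ccbacaabb"
Scanning for longest run:
  Position 1 ('c'): continues run of 'c', length=2
  Position 2 ('b'): new char, reset run to 1
  Position 3 ('a'): new char, reset run to 1
  Position 4 ('c'): new char, reset run to 1
  Position 5 ('a'): new char, reset run to 1
  Position 6 ('a'): continues run of 'a', length=2
  Position 7 ('b'): new char, reset run to 1
  Position 8 ('b'): continues run of 'b', length=2
Longest run: 'c' with length 2

2


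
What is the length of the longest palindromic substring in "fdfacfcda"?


Input: "fdfacfcda"
Checking substrings for palindromes:
  [0:3] "fdf" (len 3) => palindrome
  [4:7] "cfc" (len 3) => palindrome
Longest palindromic substring: "fdf" with length 3

3


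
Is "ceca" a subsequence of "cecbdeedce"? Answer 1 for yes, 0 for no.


Check if "ceca" is a subsequence of "cecbdeedce"
Greedy scan:
  Position 0 ('c'): matches sub[0] = 'c'
  Position 1 ('e'): matches sub[1] = 'e'
  Position 2 ('c'): matches sub[2] = 'c'
  Position 3 ('b'): no match needed
  Position 4 ('d'): no match needed
  Position 5 ('e'): no match needed
  Position 6 ('e'): no match needed
  Position 7 ('d'): no match needed
  Position 8 ('c'): no match needed
  Position 9 ('e'): no match needed
Only matched 3/4 characters => not a subsequence

0


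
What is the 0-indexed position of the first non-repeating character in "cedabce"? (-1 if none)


Input: cedabce
Character frequencies:
  'a': 1
  'b': 1
  'c': 2
  'd': 1
  'e': 2
Scanning left to right for freq == 1:
  Position 0 ('c'): freq=2, skip
  Position 1 ('e'): freq=2, skip
  Position 2 ('d'): unique! => answer = 2

2


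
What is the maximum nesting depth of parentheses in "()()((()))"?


Input: "()()((()))"
Tracking depth:
  Position 0 '(': depth becomes 1
  Position 1 ')': depth becomes 0
  Position 2 '(': depth becomes 1
  Position 3 ')': depth becomes 0
  Position 4 '(': depth becomes 1
  Position 5 '(': depth becomes 2
  Position 6 '(': depth becomes 3
  Position 7 ')': depth becomes 2
  Position 8 ')': depth becomes 1
  Position 9 ')': depth becomes 0
Maximum depth reached: 3

3


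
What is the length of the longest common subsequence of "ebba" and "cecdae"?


LCS of "ebba" and "cecdae"
DP table:
           c    e    c    d    a    e
      0    0    0    0    0    0    0
  e   0    0    1    1    1    1    1
  b   0    0    1    1    1    1    1
  b   0    0    1    1    1    1    1
  a   0    0    1    1    1    2    2
LCS length = dp[4][6] = 2

2


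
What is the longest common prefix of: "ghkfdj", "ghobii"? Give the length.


Words: ghkfdj, ghobii
  Position 0: all 'g' => match
  Position 1: all 'h' => match
  Position 2: ('k', 'o') => mismatch, stop
LCP = "gh" (length 2)

2


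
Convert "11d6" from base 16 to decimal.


Input: "11d6" in base 16
Positional expansion:
  Digit '1' (value 1) x 16^3 = 4096
  Digit '1' (value 1) x 16^2 = 256
  Digit 'd' (value 13) x 16^1 = 208
  Digit '6' (value 6) x 16^0 = 6
Sum = 4566

4566


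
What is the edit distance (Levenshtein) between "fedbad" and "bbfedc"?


Computing edit distance: "fedbad" -> "bbfedc"
DP table:
           b    b    f    e    d    c
      0    1    2    3    4    5    6
  f   1    1    2    2    3    4    5
  e   2    2    2    3    2    3    4
  d   3    3    3    3    3    2    3
  b   4    3    3    4    4    3    3
  a   5    4    4    4    5    4    4
  d   6    5    5    5    5    5    5
Edit distance = dp[6][6] = 5

5


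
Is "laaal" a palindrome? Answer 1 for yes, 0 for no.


Input: laaal
Reversed: laaal
  Compare pos 0 ('l') with pos 4 ('l'): match
  Compare pos 1 ('a') with pos 3 ('a'): match
Result: palindrome

1


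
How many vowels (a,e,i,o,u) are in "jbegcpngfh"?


Input: jbegcpngfh
Checking each character:
  'j' at position 0: consonant
  'b' at position 1: consonant
  'e' at position 2: vowel (running total: 1)
  'g' at position 3: consonant
  'c' at position 4: consonant
  'p' at position 5: consonant
  'n' at position 6: consonant
  'g' at position 7: consonant
  'f' at position 8: consonant
  'h' at position 9: consonant
Total vowels: 1

1


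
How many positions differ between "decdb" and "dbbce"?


Comparing "decdb" and "dbbce" position by position:
  Position 0: 'd' vs 'd' => same
  Position 1: 'e' vs 'b' => DIFFER
  Position 2: 'c' vs 'b' => DIFFER
  Position 3: 'd' vs 'c' => DIFFER
  Position 4: 'b' vs 'e' => DIFFER
Positions that differ: 4

4


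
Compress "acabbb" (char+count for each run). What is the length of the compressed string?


Input: acabbb
Runs:
  'a' x 1 => "a1"
  'c' x 1 => "c1"
  'a' x 1 => "a1"
  'b' x 3 => "b3"
Compressed: "a1c1a1b3"
Compressed length: 8

8


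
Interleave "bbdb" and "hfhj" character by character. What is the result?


Interleaving "bbdb" and "hfhj":
  Position 0: 'b' from first, 'h' from second => "bh"
  Position 1: 'b' from first, 'f' from second => "bf"
  Position 2: 'd' from first, 'h' from second => "dh"
  Position 3: 'b' from first, 'j' from second => "bj"
Result: bhbfdhbj

bhbfdhbj


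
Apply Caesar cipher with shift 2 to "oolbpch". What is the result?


Caesar cipher: shift "oolbpch" by 2
  'o' (pos 14) + 2 = pos 16 = 'q'
  'o' (pos 14) + 2 = pos 16 = 'q'
  'l' (pos 11) + 2 = pos 13 = 'n'
  'b' (pos 1) + 2 = pos 3 = 'd'
  'p' (pos 15) + 2 = pos 17 = 'r'
  'c' (pos 2) + 2 = pos 4 = 'e'
  'h' (pos 7) + 2 = pos 9 = 'j'
Result: qqndrej

qqndrej


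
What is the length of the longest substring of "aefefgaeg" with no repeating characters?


Input: "aefefgaeg"
Sliding window (track last position of each char):
  Position 0 ('a'): window [0,0] length 1 -- new best
  Position 1 ('e'): window [0,1] length 2 -- new best
  Position 2 ('f'): window [0,2] length 3 -- new best
  Position 3 ('e'): repeat (last at 1), move window start to 2
  Position 3 ('e'): window [2,3] length 2
  Position 4 ('f'): repeat (last at 2), move window start to 3
  Position 4 ('f'): window [3,4] length 2
  Position 5 ('g'): window [3,5] length 3
  Position 6 ('a'): window [3,6] length 4 -- new best
  Position 7 ('e'): repeat (last at 3), move window start to 4
  Position 7 ('e'): window [4,7] length 4
  Position 8 ('g'): repeat (last at 5), move window start to 6
  Position 8 ('g'): window [6,8] length 3
Longest substring with no repeats: "efga" with length 4

4


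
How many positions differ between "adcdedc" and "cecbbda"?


Comparing "adcdedc" and "cecbbda" position by position:
  Position 0: 'a' vs 'c' => DIFFER
  Position 1: 'd' vs 'e' => DIFFER
  Position 2: 'c' vs 'c' => same
  Position 3: 'd' vs 'b' => DIFFER
  Position 4: 'e' vs 'b' => DIFFER
  Position 5: 'd' vs 'd' => same
  Position 6: 'c' vs 'a' => DIFFER
Positions that differ: 5

5


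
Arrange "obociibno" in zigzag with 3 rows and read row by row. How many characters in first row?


Zigzag "obociibno" into 3 rows:
Placing characters:
  'o' => row 0
  'b' => row 1
  'o' => row 2
  'c' => row 1
  'i' => row 0
  'i' => row 1
  'b' => row 2
  'n' => row 1
  'o' => row 0
Rows:
  Row 0: "oio"
  Row 1: "bcin"
  Row 2: "ob"
First row length: 3

3


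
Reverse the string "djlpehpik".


Input: djlpehpik
Reading characters right to left:
  Position 8: 'k'
  Position 7: 'i'
  Position 6: 'p'
  Position 5: 'h'
  Position 4: 'e'
  Position 3: 'p'
  Position 2: 'l'
  Position 1: 'j'
  Position 0: 'd'
Reversed: kiphepljd

kiphepljd


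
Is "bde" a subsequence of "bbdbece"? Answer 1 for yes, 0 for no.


Check if "bde" is a subsequence of "bbdbece"
Greedy scan:
  Position 0 ('b'): matches sub[0] = 'b'
  Position 1 ('b'): no match needed
  Position 2 ('d'): matches sub[1] = 'd'
  Position 3 ('b'): no match needed
  Position 4 ('e'): matches sub[2] = 'e'
  Position 5 ('c'): no match needed
  Position 6 ('e'): no match needed
All 3 characters matched => is a subsequence

1


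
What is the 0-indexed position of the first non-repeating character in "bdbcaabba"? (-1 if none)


Input: bdbcaabba
Character frequencies:
  'a': 3
  'b': 4
  'c': 1
  'd': 1
Scanning left to right for freq == 1:
  Position 0 ('b'): freq=4, skip
  Position 1 ('d'): unique! => answer = 1

1


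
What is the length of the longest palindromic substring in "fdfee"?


Input: "fdfee"
Checking substrings for palindromes:
  [0:3] "fdf" (len 3) => palindrome
  [3:5] "ee" (len 2) => palindrome
Longest palindromic substring: "fdf" with length 3

3


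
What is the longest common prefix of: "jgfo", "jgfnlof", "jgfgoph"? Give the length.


Words: jgfo, jgfnlof, jgfgoph
  Position 0: all 'j' => match
  Position 1: all 'g' => match
  Position 2: all 'f' => match
  Position 3: ('o', 'n', 'g') => mismatch, stop
LCP = "jgf" (length 3)

3


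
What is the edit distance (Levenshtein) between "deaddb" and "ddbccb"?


Computing edit distance: "deaddb" -> "ddbccb"
DP table:
           d    d    b    c    c    b
      0    1    2    3    4    5    6
  d   1    0    1    2    3    4    5
  e   2    1    1    2    3    4    5
  a   3    2    2    2    3    4    5
  d   4    3    2    3    3    4    5
  d   5    4    3    3    4    4    5
  b   6    5    4    3    4    5    4
Edit distance = dp[6][6] = 4

4


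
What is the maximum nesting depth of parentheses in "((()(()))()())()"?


Input: "((()(()))()())()"
Tracking depth:
  Position 0 '(': depth becomes 1
  Position 1 '(': depth becomes 2
  Position 2 '(': depth becomes 3
  Position 3 ')': depth becomes 2
  Position 4 '(': depth becomes 3
  Position 5 '(': depth becomes 4
  Position 6 ')': depth becomes 3
  Position 7 ')': depth becomes 2
  Position 8 ')': depth becomes 1
  Position 9 '(': depth becomes 2
  Position 10 ')': depth becomes 1
  Position 11 '(': depth becomes 2
  Position 12 ')': depth becomes 1
  Position 13 ')': depth becomes 0
  Position 14 '(': depth becomes 1
  Position 15 ')': depth becomes 0
Maximum depth reached: 4

4


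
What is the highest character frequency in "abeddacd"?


Input: abeddacd
Character counts:
  'a': 2
  'b': 1
  'c': 1
  'd': 3
  'e': 1
Maximum frequency: 3

3


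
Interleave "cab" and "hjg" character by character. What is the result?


Interleaving "cab" and "hjg":
  Position 0: 'c' from first, 'h' from second => "ch"
  Position 1: 'a' from first, 'j' from second => "aj"
  Position 2: 'b' from first, 'g' from second => "bg"
Result: chajbg

chajbg


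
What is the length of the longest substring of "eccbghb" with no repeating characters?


Input: "eccbghb"
Sliding window (track last position of each char):
  Position 0 ('e'): window [0,0] length 1 -- new best
  Position 1 ('c'): window [0,1] length 2 -- new best
  Position 2 ('c'): repeat (last at 1), move window start to 2
  Position 2 ('c'): window [2,2] length 1
  Position 3 ('b'): window [2,3] length 2
  Position 4 ('g'): window [2,4] length 3 -- new best
  Position 5 ('h'): window [2,5] length 4 -- new best
  Position 6 ('b'): repeat (last at 3), move window start to 4
  Position 6 ('b'): window [4,6] length 3
Longest substring with no repeats: "cbgh" with length 4

4


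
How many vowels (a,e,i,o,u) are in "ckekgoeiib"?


Input: ckekgoeiib
Checking each character:
  'c' at position 0: consonant
  'k' at position 1: consonant
  'e' at position 2: vowel (running total: 1)
  'k' at position 3: consonant
  'g' at position 4: consonant
  'o' at position 5: vowel (running total: 2)
  'e' at position 6: vowel (running total: 3)
  'i' at position 7: vowel (running total: 4)
  'i' at position 8: vowel (running total: 5)
  'b' at position 9: consonant
Total vowels: 5

5


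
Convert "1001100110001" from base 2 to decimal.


Input: "1001100110001" in base 2
Positional expansion:
  Digit '1' (value 1) x 2^12 = 4096
  Digit '0' (value 0) x 2^11 = 0
  Digit '0' (value 0) x 2^10 = 0
  Digit '1' (value 1) x 2^9 = 512
  Digit '1' (value 1) x 2^8 = 256
  Digit '0' (value 0) x 2^7 = 0
  Digit '0' (value 0) x 2^6 = 0
  Digit '1' (value 1) x 2^5 = 32
  Digit '1' (value 1) x 2^4 = 16
  Digit '0' (value 0) x 2^3 = 0
  Digit '0' (value 0) x 2^2 = 0
  Digit '0' (value 0) x 2^1 = 0
  Digit '1' (value 1) x 2^0 = 1
Sum = 4913

4913


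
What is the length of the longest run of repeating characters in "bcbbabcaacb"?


Input: "bcbbabcaacb"
Scanning for longest run:
  Position 1 ('c'): new char, reset run to 1
  Position 2 ('b'): new char, reset run to 1
  Position 3 ('b'): continues run of 'b', length=2
  Position 4 ('a'): new char, reset run to 1
  Position 5 ('b'): new char, reset run to 1
  Position 6 ('c'): new char, reset run to 1
  Position 7 ('a'): new char, reset run to 1
  Position 8 ('a'): continues run of 'a', length=2
  Position 9 ('c'): new char, reset run to 1
  Position 10 ('b'): new char, reset run to 1
Longest run: 'b' with length 2

2


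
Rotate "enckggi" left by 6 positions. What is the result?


Input: "enckggi", rotate left by 6
First 6 characters: "enckgg"
Remaining characters: "i"
Concatenate remaining + first: "i" + "enckgg" = "ienckgg"

ienckgg


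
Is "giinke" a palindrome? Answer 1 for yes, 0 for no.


Input: giinke
Reversed: ekniig
  Compare pos 0 ('g') with pos 5 ('e'): MISMATCH
  Compare pos 1 ('i') with pos 4 ('k'): MISMATCH
  Compare pos 2 ('i') with pos 3 ('n'): MISMATCH
Result: not a palindrome

0


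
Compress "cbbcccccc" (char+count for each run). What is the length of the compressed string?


Input: cbbcccccc
Runs:
  'c' x 1 => "c1"
  'b' x 2 => "b2"
  'c' x 6 => "c6"
Compressed: "c1b2c6"
Compressed length: 6

6


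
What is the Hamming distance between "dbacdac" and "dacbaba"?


Comparing "dbacdac" and "dacbaba" position by position:
  Position 0: 'd' vs 'd' => same
  Position 1: 'b' vs 'a' => differ
  Position 2: 'a' vs 'c' => differ
  Position 3: 'c' vs 'b' => differ
  Position 4: 'd' vs 'a' => differ
  Position 5: 'a' vs 'b' => differ
  Position 6: 'c' vs 'a' => differ
Total differences (Hamming distance): 6

6


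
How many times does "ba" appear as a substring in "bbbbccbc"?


Searching for "ba" in "bbbbccbc"
Scanning each position:
  Position 0: "bb" => no
  Position 1: "bb" => no
  Position 2: "bb" => no
  Position 3: "bc" => no
  Position 4: "cc" => no
  Position 5: "cb" => no
  Position 6: "bc" => no
Total occurrences: 0

0


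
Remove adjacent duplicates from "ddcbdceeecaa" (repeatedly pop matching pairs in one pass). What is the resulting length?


Input: ddcbdceeecaa
Stack-based adjacent duplicate removal:
  Read 'd': push. Stack: d
  Read 'd': matches stack top 'd' => pop. Stack: (empty)
  Read 'c': push. Stack: c
  Read 'b': push. Stack: cb
  Read 'd': push. Stack: cbd
  Read 'c': push. Stack: cbdc
  Read 'e': push. Stack: cbdce
  Read 'e': matches stack top 'e' => pop. Stack: cbdc
  Read 'e': push. Stack: cbdce
  Read 'c': push. Stack: cbdcec
  Read 'a': push. Stack: cbdceca
  Read 'a': matches stack top 'a' => pop. Stack: cbdcec
Final stack: "cbdcec" (length 6)

6


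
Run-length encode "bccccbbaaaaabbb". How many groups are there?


Input: bccccbbaaaaabbb
Scanning for consecutive runs:
  Group 1: 'b' x 1 (positions 0-0)
  Group 2: 'c' x 4 (positions 1-4)
  Group 3: 'b' x 2 (positions 5-6)
  Group 4: 'a' x 5 (positions 7-11)
  Group 5: 'b' x 3 (positions 12-14)
Total groups: 5

5


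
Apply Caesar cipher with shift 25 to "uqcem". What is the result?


Caesar cipher: shift "uqcem" by 25
  'u' (pos 20) + 25 = pos 19 = 't'
  'q' (pos 16) + 25 = pos 15 = 'p'
  'c' (pos 2) + 25 = pos 1 = 'b'
  'e' (pos 4) + 25 = pos 3 = 'd'
  'm' (pos 12) + 25 = pos 11 = 'l'
Result: tpbdl

tpbdl


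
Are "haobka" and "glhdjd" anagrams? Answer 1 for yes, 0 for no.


Strings: "haobka", "glhdjd"
Sorted first:  aabhko
Sorted second: ddghjl
Differ at position 0: 'a' vs 'd' => not anagrams

0


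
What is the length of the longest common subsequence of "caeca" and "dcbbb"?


LCS of "caeca" and "dcbbb"
DP table:
           d    c    b    b    b
      0    0    0    0    0    0
  c   0    0    1    1    1    1
  a   0    0    1    1    1    1
  e   0    0    1    1    1    1
  c   0    0    1    1    1    1
  a   0    0    1    1    1    1
LCS length = dp[5][5] = 1

1


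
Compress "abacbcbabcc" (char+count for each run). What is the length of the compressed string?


Input: abacbcbabcc
Runs:
  'a' x 1 => "a1"
  'b' x 1 => "b1"
  'a' x 1 => "a1"
  'c' x 1 => "c1"
  'b' x 1 => "b1"
  'c' x 1 => "c1"
  'b' x 1 => "b1"
  'a' x 1 => "a1"
  'b' x 1 => "b1"
  'c' x 2 => "c2"
Compressed: "a1b1a1c1b1c1b1a1b1c2"
Compressed length: 20

20


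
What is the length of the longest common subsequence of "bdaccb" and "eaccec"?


LCS of "bdaccb" and "eaccec"
DP table:
           e    a    c    c    e    c
      0    0    0    0    0    0    0
  b   0    0    0    0    0    0    0
  d   0    0    0    0    0    0    0
  a   0    0    1    1    1    1    1
  c   0    0    1    2    2    2    2
  c   0    0    1    2    3    3    3
  b   0    0    1    2    3    3    3
LCS length = dp[6][6] = 3

3


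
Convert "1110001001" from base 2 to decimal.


Input: "1110001001" in base 2
Positional expansion:
  Digit '1' (value 1) x 2^9 = 512
  Digit '1' (value 1) x 2^8 = 256
  Digit '1' (value 1) x 2^7 = 128
  Digit '0' (value 0) x 2^6 = 0
  Digit '0' (value 0) x 2^5 = 0
  Digit '0' (value 0) x 2^4 = 0
  Digit '1' (value 1) x 2^3 = 8
  Digit '0' (value 0) x 2^2 = 0
  Digit '0' (value 0) x 2^1 = 0
  Digit '1' (value 1) x 2^0 = 1
Sum = 905

905


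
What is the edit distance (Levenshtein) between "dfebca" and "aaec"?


Computing edit distance: "dfebca" -> "aaec"
DP table:
           a    a    e    c
      0    1    2    3    4
  d   1    1    2    3    4
  f   2    2    2    3    4
  e   3    3    3    2    3
  b   4    4    4    3    3
  c   5    5    5    4    3
  a   6    5    5    5    4
Edit distance = dp[6][4] = 4

4


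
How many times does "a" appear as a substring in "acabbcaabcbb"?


Searching for "a" in "acabbcaabcbb"
Scanning each position:
  Position 0: "a" => MATCH
  Position 1: "c" => no
  Position 2: "a" => MATCH
  Position 3: "b" => no
  Position 4: "b" => no
  Position 5: "c" => no
  Position 6: "a" => MATCH
  Position 7: "a" => MATCH
  Position 8: "b" => no
  Position 9: "c" => no
  Position 10: "b" => no
  Position 11: "b" => no
Total occurrences: 4

4


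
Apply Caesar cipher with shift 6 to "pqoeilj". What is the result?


Caesar cipher: shift "pqoeilj" by 6
  'p' (pos 15) + 6 = pos 21 = 'v'
  'q' (pos 16) + 6 = pos 22 = 'w'
  'o' (pos 14) + 6 = pos 20 = 'u'
  'e' (pos 4) + 6 = pos 10 = 'k'
  'i' (pos 8) + 6 = pos 14 = 'o'
  'l' (pos 11) + 6 = pos 17 = 'r'
  'j' (pos 9) + 6 = pos 15 = 'p'
Result: vwukorp

vwukorp


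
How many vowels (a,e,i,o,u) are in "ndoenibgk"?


Input: ndoenibgk
Checking each character:
  'n' at position 0: consonant
  'd' at position 1: consonant
  'o' at position 2: vowel (running total: 1)
  'e' at position 3: vowel (running total: 2)
  'n' at position 4: consonant
  'i' at position 5: vowel (running total: 3)
  'b' at position 6: consonant
  'g' at position 7: consonant
  'k' at position 8: consonant
Total vowels: 3

3


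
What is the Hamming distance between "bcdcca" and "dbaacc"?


Comparing "bcdcca" and "dbaacc" position by position:
  Position 0: 'b' vs 'd' => differ
  Position 1: 'c' vs 'b' => differ
  Position 2: 'd' vs 'a' => differ
  Position 3: 'c' vs 'a' => differ
  Position 4: 'c' vs 'c' => same
  Position 5: 'a' vs 'c' => differ
Total differences (Hamming distance): 5

5


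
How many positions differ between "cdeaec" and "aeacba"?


Comparing "cdeaec" and "aeacba" position by position:
  Position 0: 'c' vs 'a' => DIFFER
  Position 1: 'd' vs 'e' => DIFFER
  Position 2: 'e' vs 'a' => DIFFER
  Position 3: 'a' vs 'c' => DIFFER
  Position 4: 'e' vs 'b' => DIFFER
  Position 5: 'c' vs 'a' => DIFFER
Positions that differ: 6

6


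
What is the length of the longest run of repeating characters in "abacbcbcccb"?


Input: "abacbcbcccb"
Scanning for longest run:
  Position 1 ('b'): new char, reset run to 1
  Position 2 ('a'): new char, reset run to 1
  Position 3 ('c'): new char, reset run to 1
  Position 4 ('b'): new char, reset run to 1
  Position 5 ('c'): new char, reset run to 1
  Position 6 ('b'): new char, reset run to 1
  Position 7 ('c'): new char, reset run to 1
  Position 8 ('c'): continues run of 'c', length=2
  Position 9 ('c'): continues run of 'c', length=3
  Position 10 ('b'): new char, reset run to 1
Longest run: 'c' with length 3

3


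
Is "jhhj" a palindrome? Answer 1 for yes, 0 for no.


Input: jhhj
Reversed: jhhj
  Compare pos 0 ('j') with pos 3 ('j'): match
  Compare pos 1 ('h') with pos 2 ('h'): match
Result: palindrome

1


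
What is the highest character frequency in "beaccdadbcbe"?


Input: beaccdadbcbe
Character counts:
  'a': 2
  'b': 3
  'c': 3
  'd': 2
  'e': 2
Maximum frequency: 3

3


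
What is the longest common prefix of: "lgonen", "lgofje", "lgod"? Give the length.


Words: lgonen, lgofje, lgod
  Position 0: all 'l' => match
  Position 1: all 'g' => match
  Position 2: all 'o' => match
  Position 3: ('n', 'f', 'd') => mismatch, stop
LCP = "lgo" (length 3)

3


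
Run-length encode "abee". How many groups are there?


Input: abee
Scanning for consecutive runs:
  Group 1: 'a' x 1 (positions 0-0)
  Group 2: 'b' x 1 (positions 1-1)
  Group 3: 'e' x 2 (positions 2-3)
Total groups: 3

3


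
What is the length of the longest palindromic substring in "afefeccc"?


Input: "afefeccc"
Checking substrings for palindromes:
  [1:4] "fef" (len 3) => palindrome
  [2:5] "efe" (len 3) => palindrome
  [5:8] "ccc" (len 3) => palindrome
  [5:7] "cc" (len 2) => palindrome
  [6:8] "cc" (len 2) => palindrome
Longest palindromic substring: "fef" with length 3

3


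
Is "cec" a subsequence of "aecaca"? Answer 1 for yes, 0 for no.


Check if "cec" is a subsequence of "aecaca"
Greedy scan:
  Position 0 ('a'): no match needed
  Position 1 ('e'): no match needed
  Position 2 ('c'): matches sub[0] = 'c'
  Position 3 ('a'): no match needed
  Position 4 ('c'): no match needed
  Position 5 ('a'): no match needed
Only matched 1/3 characters => not a subsequence

0


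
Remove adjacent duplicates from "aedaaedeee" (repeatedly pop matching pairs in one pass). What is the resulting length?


Input: aedaaedeee
Stack-based adjacent duplicate removal:
  Read 'a': push. Stack: a
  Read 'e': push. Stack: ae
  Read 'd': push. Stack: aed
  Read 'a': push. Stack: aeda
  Read 'a': matches stack top 'a' => pop. Stack: aed
  Read 'e': push. Stack: aede
  Read 'd': push. Stack: aeded
  Read 'e': push. Stack: aedede
  Read 'e': matches stack top 'e' => pop. Stack: aeded
  Read 'e': push. Stack: aedede
Final stack: "aedede" (length 6)

6


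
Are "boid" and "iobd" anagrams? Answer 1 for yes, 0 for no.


Strings: "boid", "iobd"
Sorted first:  bdio
Sorted second: bdio
Sorted forms match => anagrams

1


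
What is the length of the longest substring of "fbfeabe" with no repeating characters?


Input: "fbfeabe"
Sliding window (track last position of each char):
  Position 0 ('f'): window [0,0] length 1 -- new best
  Position 1 ('b'): window [0,1] length 2 -- new best
  Position 2 ('f'): repeat (last at 0), move window start to 1
  Position 2 ('f'): window [1,2] length 2
  Position 3 ('e'): window [1,3] length 3 -- new best
  Position 4 ('a'): window [1,4] length 4 -- new best
  Position 5 ('b'): repeat (last at 1), move window start to 2
  Position 5 ('b'): window [2,5] length 4
  Position 6 ('e'): repeat (last at 3), move window start to 4
  Position 6 ('e'): window [4,6] length 3
Longest substring with no repeats: "bfea" with length 4

4


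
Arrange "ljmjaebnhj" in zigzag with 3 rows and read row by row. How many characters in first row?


Zigzag "ljmjaebnhj" into 3 rows:
Placing characters:
  'l' => row 0
  'j' => row 1
  'm' => row 2
  'j' => row 1
  'a' => row 0
  'e' => row 1
  'b' => row 2
  'n' => row 1
  'h' => row 0
  'j' => row 1
Rows:
  Row 0: "lah"
  Row 1: "jjenj"
  Row 2: "mb"
First row length: 3

3


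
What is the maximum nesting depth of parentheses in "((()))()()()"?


Input: "((()))()()()"
Tracking depth:
  Position 0 '(': depth becomes 1
  Position 1 '(': depth becomes 2
  Position 2 '(': depth becomes 3
  Position 3 ')': depth becomes 2
  Position 4 ')': depth becomes 1
  Position 5 ')': depth becomes 0
  Position 6 '(': depth becomes 1
  Position 7 ')': depth becomes 0
  Position 8 '(': depth becomes 1
  Position 9 ')': depth becomes 0
  Position 10 '(': depth becomes 1
  Position 11 ')': depth becomes 0
Maximum depth reached: 3

3


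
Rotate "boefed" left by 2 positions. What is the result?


Input: "boefed", rotate left by 2
First 2 characters: "bo"
Remaining characters: "efed"
Concatenate remaining + first: "efed" + "bo" = "efedbo"

efedbo


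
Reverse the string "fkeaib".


Input: fkeaib
Reading characters right to left:
  Position 5: 'b'
  Position 4: 'i'
  Position 3: 'a'
  Position 2: 'e'
  Position 1: 'k'
  Position 0: 'f'
Reversed: biaekf

biaekf


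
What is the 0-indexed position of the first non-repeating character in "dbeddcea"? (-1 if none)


Input: dbeddcea
Character frequencies:
  'a': 1
  'b': 1
  'c': 1
  'd': 3
  'e': 2
Scanning left to right for freq == 1:
  Position 0 ('d'): freq=3, skip
  Position 1 ('b'): unique! => answer = 1

1


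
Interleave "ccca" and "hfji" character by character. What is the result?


Interleaving "ccca" and "hfji":
  Position 0: 'c' from first, 'h' from second => "ch"
  Position 1: 'c' from first, 'f' from second => "cf"
  Position 2: 'c' from first, 'j' from second => "cj"
  Position 3: 'a' from first, 'i' from second => "ai"
Result: chcfcjai

chcfcjai


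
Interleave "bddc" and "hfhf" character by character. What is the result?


Interleaving "bddc" and "hfhf":
  Position 0: 'b' from first, 'h' from second => "bh"
  Position 1: 'd' from first, 'f' from second => "df"
  Position 2: 'd' from first, 'h' from second => "dh"
  Position 3: 'c' from first, 'f' from second => "cf"
Result: bhdfdhcf

bhdfdhcf


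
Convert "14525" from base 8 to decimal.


Input: "14525" in base 8
Positional expansion:
  Digit '1' (value 1) x 8^4 = 4096
  Digit '4' (value 4) x 8^3 = 2048
  Digit '5' (value 5) x 8^2 = 320
  Digit '2' (value 2) x 8^1 = 16
  Digit '5' (value 5) x 8^0 = 5
Sum = 6485

6485


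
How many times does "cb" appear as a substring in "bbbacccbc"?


Searching for "cb" in "bbbacccbc"
Scanning each position:
  Position 0: "bb" => no
  Position 1: "bb" => no
  Position 2: "ba" => no
  Position 3: "ac" => no
  Position 4: "cc" => no
  Position 5: "cc" => no
  Position 6: "cb" => MATCH
  Position 7: "bc" => no
Total occurrences: 1

1


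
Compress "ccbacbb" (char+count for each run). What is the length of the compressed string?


Input: ccbacbb
Runs:
  'c' x 2 => "c2"
  'b' x 1 => "b1"
  'a' x 1 => "a1"
  'c' x 1 => "c1"
  'b' x 2 => "b2"
Compressed: "c2b1a1c1b2"
Compressed length: 10

10


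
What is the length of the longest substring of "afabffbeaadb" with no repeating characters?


Input: "afabffbeaadb"
Sliding window (track last position of each char):
  Position 0 ('a'): window [0,0] length 1 -- new best
  Position 1 ('f'): window [0,1] length 2 -- new best
  Position 2 ('a'): repeat (last at 0), move window start to 1
  Position 2 ('a'): window [1,2] length 2
  Position 3 ('b'): window [1,3] length 3 -- new best
  Position 4 ('f'): repeat (last at 1), move window start to 2
  Position 4 ('f'): window [2,4] length 3
  Position 5 ('f'): repeat (last at 4), move window start to 5
  Position 5 ('f'): window [5,5] length 1
  Position 6 ('b'): window [5,6] length 2
  Position 7 ('e'): window [5,7] length 3
  Position 8 ('a'): window [5,8] length 4 -- new best
  Position 9 ('a'): repeat (last at 8), move window start to 9
  Position 9 ('a'): window [9,9] length 1
  Position 10 ('d'): window [9,10] length 2
  Position 11 ('b'): window [9,11] length 3
Longest substring with no repeats: "fbea" with length 4

4


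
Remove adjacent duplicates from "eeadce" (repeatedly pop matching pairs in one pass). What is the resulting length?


Input: eeadce
Stack-based adjacent duplicate removal:
  Read 'e': push. Stack: e
  Read 'e': matches stack top 'e' => pop. Stack: (empty)
  Read 'a': push. Stack: a
  Read 'd': push. Stack: ad
  Read 'c': push. Stack: adc
  Read 'e': push. Stack: adce
Final stack: "adce" (length 4)

4


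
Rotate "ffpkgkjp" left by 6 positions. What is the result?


Input: "ffpkgkjp", rotate left by 6
First 6 characters: "ffpkgk"
Remaining characters: "jp"
Concatenate remaining + first: "jp" + "ffpkgk" = "jpffpkgk"

jpffpkgk


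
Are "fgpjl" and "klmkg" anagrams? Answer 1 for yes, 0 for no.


Strings: "fgpjl", "klmkg"
Sorted first:  fgjlp
Sorted second: gkklm
Differ at position 0: 'f' vs 'g' => not anagrams

0


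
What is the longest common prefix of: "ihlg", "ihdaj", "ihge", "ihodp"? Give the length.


Words: ihlg, ihdaj, ihge, ihodp
  Position 0: all 'i' => match
  Position 1: all 'h' => match
  Position 2: ('l', 'd', 'g', 'o') => mismatch, stop
LCP = "ih" (length 2)

2


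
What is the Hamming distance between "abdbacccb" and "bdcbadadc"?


Comparing "abdbacccb" and "bdcbadadc" position by position:
  Position 0: 'a' vs 'b' => differ
  Position 1: 'b' vs 'd' => differ
  Position 2: 'd' vs 'c' => differ
  Position 3: 'b' vs 'b' => same
  Position 4: 'a' vs 'a' => same
  Position 5: 'c' vs 'd' => differ
  Position 6: 'c' vs 'a' => differ
  Position 7: 'c' vs 'd' => differ
  Position 8: 'b' vs 'c' => differ
Total differences (Hamming distance): 7

7


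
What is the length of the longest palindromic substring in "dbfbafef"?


Input: "dbfbafef"
Checking substrings for palindromes:
  [1:4] "bfb" (len 3) => palindrome
  [5:8] "fef" (len 3) => palindrome
Longest palindromic substring: "bfb" with length 3

3


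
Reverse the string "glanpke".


Input: glanpke
Reading characters right to left:
  Position 6: 'e'
  Position 5: 'k'
  Position 4: 'p'
  Position 3: 'n'
  Position 2: 'a'
  Position 1: 'l'
  Position 0: 'g'
Reversed: ekpnalg

ekpnalg


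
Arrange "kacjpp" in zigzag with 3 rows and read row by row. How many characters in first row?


Zigzag "kacjpp" into 3 rows:
Placing characters:
  'k' => row 0
  'a' => row 1
  'c' => row 2
  'j' => row 1
  'p' => row 0
  'p' => row 1
Rows:
  Row 0: "kp"
  Row 1: "ajp"
  Row 2: "c"
First row length: 2

2


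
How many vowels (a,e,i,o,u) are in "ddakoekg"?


Input: ddakoekg
Checking each character:
  'd' at position 0: consonant
  'd' at position 1: consonant
  'a' at position 2: vowel (running total: 1)
  'k' at position 3: consonant
  'o' at position 4: vowel (running total: 2)
  'e' at position 5: vowel (running total: 3)
  'k' at position 6: consonant
  'g' at position 7: consonant
Total vowels: 3

3


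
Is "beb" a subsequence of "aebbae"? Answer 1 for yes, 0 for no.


Check if "beb" is a subsequence of "aebbae"
Greedy scan:
  Position 0 ('a'): no match needed
  Position 1 ('e'): no match needed
  Position 2 ('b'): matches sub[0] = 'b'
  Position 3 ('b'): no match needed
  Position 4 ('a'): no match needed
  Position 5 ('e'): matches sub[1] = 'e'
Only matched 2/3 characters => not a subsequence

0


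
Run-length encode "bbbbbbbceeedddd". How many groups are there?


Input: bbbbbbbceeedddd
Scanning for consecutive runs:
  Group 1: 'b' x 7 (positions 0-6)
  Group 2: 'c' x 1 (positions 7-7)
  Group 3: 'e' x 3 (positions 8-10)
  Group 4: 'd' x 4 (positions 11-14)
Total groups: 4

4


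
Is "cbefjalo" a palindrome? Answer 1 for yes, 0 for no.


Input: cbefjalo
Reversed: olajfebc
  Compare pos 0 ('c') with pos 7 ('o'): MISMATCH
  Compare pos 1 ('b') with pos 6 ('l'): MISMATCH
  Compare pos 2 ('e') with pos 5 ('a'): MISMATCH
  Compare pos 3 ('f') with pos 4 ('j'): MISMATCH
Result: not a palindrome

0


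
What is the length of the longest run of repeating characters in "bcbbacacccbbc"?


Input: "bcbbacacccbbc"
Scanning for longest run:
  Position 1 ('c'): new char, reset run to 1
  Position 2 ('b'): new char, reset run to 1
  Position 3 ('b'): continues run of 'b', length=2
  Position 4 ('a'): new char, reset run to 1
  Position 5 ('c'): new char, reset run to 1
  Position 6 ('a'): new char, reset run to 1
  Position 7 ('c'): new char, reset run to 1
  Position 8 ('c'): continues run of 'c', length=2
  Position 9 ('c'): continues run of 'c', length=3
  Position 10 ('b'): new char, reset run to 1
  Position 11 ('b'): continues run of 'b', length=2
  Position 12 ('c'): new char, reset run to 1
Longest run: 'c' with length 3

3


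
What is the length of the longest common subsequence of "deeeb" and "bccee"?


LCS of "deeeb" and "bccee"
DP table:
           b    c    c    e    e
      0    0    0    0    0    0
  d   0    0    0    0    0    0
  e   0    0    0    0    1    1
  e   0    0    0    0    1    2
  e   0    0    0    0    1    2
  b   0    1    1    1    1    2
LCS length = dp[5][5] = 2

2


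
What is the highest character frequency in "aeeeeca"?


Input: aeeeeca
Character counts:
  'a': 2
  'c': 1
  'e': 4
Maximum frequency: 4

4


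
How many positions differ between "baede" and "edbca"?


Comparing "baede" and "edbca" position by position:
  Position 0: 'b' vs 'e' => DIFFER
  Position 1: 'a' vs 'd' => DIFFER
  Position 2: 'e' vs 'b' => DIFFER
  Position 3: 'd' vs 'c' => DIFFER
  Position 4: 'e' vs 'a' => DIFFER
Positions that differ: 5

5


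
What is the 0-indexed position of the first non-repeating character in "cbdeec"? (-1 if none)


Input: cbdeec
Character frequencies:
  'b': 1
  'c': 2
  'd': 1
  'e': 2
Scanning left to right for freq == 1:
  Position 0 ('c'): freq=2, skip
  Position 1 ('b'): unique! => answer = 1

1


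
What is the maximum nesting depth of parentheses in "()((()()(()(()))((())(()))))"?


Input: "()((()()(()(()))((())(()))))"
Tracking depth:
  Position 0 '(': depth becomes 1
  Position 1 ')': depth becomes 0
  Position 2 '(': depth becomes 1
  Position 3 '(': depth becomes 2
  Position 4 '(': depth becomes 3
  Position 5 ')': depth becomes 2
  Position 6 '(': depth becomes 3
  Position 7 ')': depth becomes 2
  Position 8 '(': depth becomes 3
  Position 9 '(': depth becomes 4
  Position 10 ')': depth becomes 3
  Position 11 '(': depth becomes 4
  Position 12 '(': depth becomes 5
  Position 13 ')': depth becomes 4
  Position 14 ')': depth becomes 3
  Position 15 ')': depth becomes 2
  Position 16 '(': depth becomes 3
  Position 17 '(': depth becomes 4
  Position 18 '(': depth becomes 5
  Position 19 ')': depth becomes 4
  Position 20 ')': depth becomes 3
  Position 21 '(': depth becomes 4
  Position 22 '(': depth becomes 5
  Position 23 ')': depth becomes 4
  Position 24 ')': depth becomes 3
  Position 25 ')': depth becomes 2
  Position 26 ')': depth becomes 1
  Position 27 ')': depth becomes 0
Maximum depth reached: 5

5


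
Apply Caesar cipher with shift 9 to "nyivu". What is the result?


Caesar cipher: shift "nyivu" by 9
  'n' (pos 13) + 9 = pos 22 = 'w'
  'y' (pos 24) + 9 = pos 7 = 'h'
  'i' (pos 8) + 9 = pos 17 = 'r'
  'v' (pos 21) + 9 = pos 4 = 'e'
  'u' (pos 20) + 9 = pos 3 = 'd'
Result: whred

whred


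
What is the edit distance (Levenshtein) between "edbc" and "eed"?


Computing edit distance: "edbc" -> "eed"
DP table:
           e    e    d
      0    1    2    3
  e   1    0    1    2
  d   2    1    1    1
  b   3    2    2    2
  c   4    3    3    3
Edit distance = dp[4][3] = 3

3


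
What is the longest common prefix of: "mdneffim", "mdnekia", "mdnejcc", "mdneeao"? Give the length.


Words: mdneffim, mdnekia, mdnejcc, mdneeao
  Position 0: all 'm' => match
  Position 1: all 'd' => match
  Position 2: all 'n' => match
  Position 3: all 'e' => match
  Position 4: ('f', 'k', 'j', 'e') => mismatch, stop
LCP = "mdne" (length 4)

4


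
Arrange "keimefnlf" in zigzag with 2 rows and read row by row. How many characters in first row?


Zigzag "keimefnlf" into 2 rows:
Placing characters:
  'k' => row 0
  'e' => row 1
  'i' => row 0
  'm' => row 1
  'e' => row 0
  'f' => row 1
  'n' => row 0
  'l' => row 1
  'f' => row 0
Rows:
  Row 0: "kienf"
  Row 1: "emfl"
First row length: 5

5


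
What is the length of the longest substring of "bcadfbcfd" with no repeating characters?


Input: "bcadfbcfd"
Sliding window (track last position of each char):
  Position 0 ('b'): window [0,0] length 1 -- new best
  Position 1 ('c'): window [0,1] length 2 -- new best
  Position 2 ('a'): window [0,2] length 3 -- new best
  Position 3 ('d'): window [0,3] length 4 -- new best
  Position 4 ('f'): window [0,4] length 5 -- new best
  Position 5 ('b'): repeat (last at 0), move window start to 1
  Position 5 ('b'): window [1,5] length 5
  Position 6 ('c'): repeat (last at 1), move window start to 2
  Position 6 ('c'): window [2,6] length 5
  Position 7 ('f'): repeat (last at 4), move window start to 5
  Position 7 ('f'): window [5,7] length 3
  Position 8 ('d'): window [5,8] length 4
Longest substring with no repeats: "bcadf" with length 5

5


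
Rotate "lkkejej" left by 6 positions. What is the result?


Input: "lkkejej", rotate left by 6
First 6 characters: "lkkeje"
Remaining characters: "j"
Concatenate remaining + first: "j" + "lkkeje" = "jlkkeje"

jlkkeje


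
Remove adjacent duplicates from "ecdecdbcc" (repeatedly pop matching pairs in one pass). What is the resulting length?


Input: ecdecdbcc
Stack-based adjacent duplicate removal:
  Read 'e': push. Stack: e
  Read 'c': push. Stack: ec
  Read 'd': push. Stack: ecd
  Read 'e': push. Stack: ecde
  Read 'c': push. Stack: ecdec
  Read 'd': push. Stack: ecdecd
  Read 'b': push. Stack: ecdecdb
  Read 'c': push. Stack: ecdecdbc
  Read 'c': matches stack top 'c' => pop. Stack: ecdecdb
Final stack: "ecdecdb" (length 7)

7


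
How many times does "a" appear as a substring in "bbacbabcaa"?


Searching for "a" in "bbacbabcaa"
Scanning each position:
  Position 0: "b" => no
  Position 1: "b" => no
  Position 2: "a" => MATCH
  Position 3: "c" => no
  Position 4: "b" => no
  Position 5: "a" => MATCH
  Position 6: "b" => no
  Position 7: "c" => no
  Position 8: "a" => MATCH
  Position 9: "a" => MATCH
Total occurrences: 4

4


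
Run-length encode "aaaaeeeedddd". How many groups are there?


Input: aaaaeeeedddd
Scanning for consecutive runs:
  Group 1: 'a' x 4 (positions 0-3)
  Group 2: 'e' x 4 (positions 4-7)
  Group 3: 'd' x 4 (positions 8-11)
Total groups: 3

3


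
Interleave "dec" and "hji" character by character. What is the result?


Interleaving "dec" and "hji":
  Position 0: 'd' from first, 'h' from second => "dh"
  Position 1: 'e' from first, 'j' from second => "ej"
  Position 2: 'c' from first, 'i' from second => "ci"
Result: dhejci

dhejci


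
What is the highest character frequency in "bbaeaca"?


Input: bbaeaca
Character counts:
  'a': 3
  'b': 2
  'c': 1
  'e': 1
Maximum frequency: 3

3


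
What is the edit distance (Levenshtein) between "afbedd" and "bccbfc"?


Computing edit distance: "afbedd" -> "bccbfc"
DP table:
           b    c    c    b    f    c
      0    1    2    3    4    5    6
  a   1    1    2    3    4    5    6
  f   2    2    2    3    4    4    5
  b   3    2    3    3    3    4    5
  e   4    3    3    4    4    4    5
  d   5    4    4    4    5    5    5
  d   6    5    5    5    5    6    6
Edit distance = dp[6][6] = 6

6


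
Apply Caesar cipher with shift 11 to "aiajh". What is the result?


Caesar cipher: shift "aiajh" by 11
  'a' (pos 0) + 11 = pos 11 = 'l'
  'i' (pos 8) + 11 = pos 19 = 't'
  'a' (pos 0) + 11 = pos 11 = 'l'
  'j' (pos 9) + 11 = pos 20 = 'u'
  'h' (pos 7) + 11 = pos 18 = 's'
Result: ltlus

ltlus


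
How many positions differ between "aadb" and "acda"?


Comparing "aadb" and "acda" position by position:
  Position 0: 'a' vs 'a' => same
  Position 1: 'a' vs 'c' => DIFFER
  Position 2: 'd' vs 'd' => same
  Position 3: 'b' vs 'a' => DIFFER
Positions that differ: 2

2
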